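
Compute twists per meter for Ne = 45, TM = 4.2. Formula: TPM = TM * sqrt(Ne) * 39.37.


Formula: TPM = TM * sqrt(Ne) * 39.37
Step 1: sqrt(Ne) = sqrt(45) = 6.7082
Step 2: TM * sqrt(Ne) = 4.2 * 6.7082 = 28.1744
Step 3: TPM = 28.1744 * 39.37 = 1109 twists/m

1109 twists/m


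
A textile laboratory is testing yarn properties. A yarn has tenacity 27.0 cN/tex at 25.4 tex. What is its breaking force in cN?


Formula: Breaking force = Tenacity * Linear density
F = 27.0 cN/tex * 25.4 tex
F = 685.80 cN

685.80 cN


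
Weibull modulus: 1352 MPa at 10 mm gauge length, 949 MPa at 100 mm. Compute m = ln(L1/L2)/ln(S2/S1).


Formula: m = ln(L1/L2) / ln(S2/S1)
Step 1: ln(L1/L2) = ln(10/100) = -2.30259
Step 2: S2/S1 = 949/1352 = 0.70192
Step 3: ln(S2/S1) = ln(0.70192) = -0.35394
Step 4: m = -2.30259 / -0.35394 = 6.51

6.51 (Weibull m)


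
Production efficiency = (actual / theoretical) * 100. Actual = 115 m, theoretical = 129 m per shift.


Formula: Efficiency% = (Actual output / Theoretical output) * 100
Efficiency% = (115 / 129) * 100
Efficiency% = 0.891473 * 100 = 89.1473% ≈ 89.1%

89.1%


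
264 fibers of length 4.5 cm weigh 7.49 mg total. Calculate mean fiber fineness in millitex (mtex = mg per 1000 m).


Formula: fineness (mtex) = mass (mg) / total length (km) = (mass_mg / total_length_m) * 1000
Step 1: Convert fiber length: 4.5 cm = 0.045 m
Step 2: Total fiber length = 264 * 0.045 = 11.88 m
Step 3: Linear density = 7.49 mg / 11.88 m = 0.6305 mg/m
Step 4: fineness = 0.6305 * 1000 = 630.5 mtex

630.5 mtex


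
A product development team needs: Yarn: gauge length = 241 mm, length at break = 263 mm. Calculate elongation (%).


Formula: Elongation (%) = ((L_break - L0) / L0) * 100
Step 1: Extension = 263 - 241 = 22 mm
Step 2: Elongation = (22 / 241) * 100
Step 3: Elongation = 0.091286 * 100 = 9.1286% ≈ 9.1%

9.1%


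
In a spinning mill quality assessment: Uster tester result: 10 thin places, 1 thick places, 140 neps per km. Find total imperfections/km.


Formula: Total = thin places + thick places + neps
Total = 10 + 1 + 140
Total = 151 imperfections/km

151 imperfections/km


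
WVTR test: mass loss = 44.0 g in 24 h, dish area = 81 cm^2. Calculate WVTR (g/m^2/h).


Formula: WVTR = mass_loss / (area * time)
Step 1: Convert area: 81 cm^2 = 0.0081 m^2
Step 2: WVTR = 44.0 g / (0.0081 m^2 * 24 h)
Step 3: WVTR = 44.0 / 0.1944 = 226.3 g/m^2/h

226.3 g/m^2/h


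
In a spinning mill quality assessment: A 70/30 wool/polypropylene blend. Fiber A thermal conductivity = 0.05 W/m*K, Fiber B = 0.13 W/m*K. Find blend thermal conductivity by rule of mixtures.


Formula: Blend property = (fraction_A * property_A) + (fraction_B * property_B)
Step 1: Contribution A = 70/100 * 0.05 W/m*K = 0.035 W/m*K
Step 2: Contribution B = 30/100 * 0.13 W/m*K = 0.039 W/m*K
Step 3: Blend thermal conductivity = 0.035 + 0.039 = 0.074 W/m*K

0.074 W/m*K


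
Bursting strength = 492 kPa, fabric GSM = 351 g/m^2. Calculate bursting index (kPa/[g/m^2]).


Formula: Bursting Index = Bursting Strength / Fabric GSM
BI = 492 kPa / 351 g/m^2
BI = 1.402 kPa/(g/m^2)

1.402 kPa/(g/m^2)


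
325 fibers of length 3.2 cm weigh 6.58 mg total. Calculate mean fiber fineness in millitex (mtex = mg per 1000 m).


Formula: fineness (mtex) = mass (mg) / total length (km) = (mass_mg / total_length_m) * 1000
Step 1: Convert fiber length: 3.2 cm = 0.032 m
Step 2: Total fiber length = 325 * 0.032 = 10.4 m
Step 3: Linear density = 6.58 mg / 10.4 m = 0.6327 mg/m
Step 4: fineness = 0.6327 * 1000 = 632.7 mtex

632.7 mtex


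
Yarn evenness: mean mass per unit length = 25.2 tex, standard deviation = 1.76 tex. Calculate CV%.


Formula: CV% = (standard deviation / mean) * 100
Step 1: Ratio = 1.76 / 25.2 = 0.069841
Step 2: CV% = 0.069841 * 100 = 6.9841% ≈ 7.0%

7.0%


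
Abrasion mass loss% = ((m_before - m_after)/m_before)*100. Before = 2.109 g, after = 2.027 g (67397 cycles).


Formula: Mass loss% = ((m_before - m_after) / m_before) * 100
Step 1: Mass loss = 2.109 - 2.027 = 0.082 g
Step 2: Ratio = 0.082 / 2.109 = 0.038881
Step 3: Mass loss% = 0.038881 * 100 = 3.8881% ≈ 3.89%

3.89%


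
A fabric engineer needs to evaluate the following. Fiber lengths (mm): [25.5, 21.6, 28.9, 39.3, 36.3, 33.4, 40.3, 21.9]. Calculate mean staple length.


Formula: Mean = sum of lengths / count
Sum = 25.5 + 21.6 + 28.9 + 39.3 + 36.3 + 33.4 + 40.3 + 21.9
Sum = 247.2 mm
Mean = 247.2 / 8 = 30.90 mm

30.90 mm


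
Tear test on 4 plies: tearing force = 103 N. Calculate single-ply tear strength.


Formula: Per-ply strength = Total force / Number of plies
Per-ply = 103 N / 4
Per-ply = 25.75 N

25.75 N


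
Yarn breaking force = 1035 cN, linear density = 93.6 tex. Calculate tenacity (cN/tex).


Formula: Tenacity = Breaking force / Linear density
Tenacity = 1035 cN / 93.6 tex
Tenacity = 11.06 cN/tex

11.06 cN/tex


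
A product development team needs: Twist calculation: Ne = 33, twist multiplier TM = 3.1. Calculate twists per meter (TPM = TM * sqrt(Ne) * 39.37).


Formula: TPM = TM * sqrt(Ne) * 39.37
Step 1: sqrt(Ne) = sqrt(33) = 5.7446
Step 2: TM * sqrt(Ne) = 3.1 * 5.7446 = 17.8083
Step 3: TPM = 17.8083 * 39.37 = 701 twists/m

701 twists/m


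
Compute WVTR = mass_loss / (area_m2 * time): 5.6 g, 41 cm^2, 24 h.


Formula: WVTR = mass_loss / (area * time)
Step 1: Convert area: 41 cm^2 = 0.0041 m^2
Step 2: WVTR = 5.6 g / (0.0041 m^2 * 24 h)
Step 3: WVTR = 5.6 / 0.0984 = 56.9 g/m^2/h

56.9 g/m^2/h


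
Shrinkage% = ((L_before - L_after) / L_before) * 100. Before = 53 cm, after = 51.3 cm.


Formula: Shrinkage% = ((L_before - L_after) / L_before) * 100
Step 1: Shrinkage = 53 - 51.3 = 1.7 cm
Step 2: Shrinkage% = (1.7 / 53) * 100
Step 3: Shrinkage% = 0.032075 * 100 = 3.2075% ≈ 3.2%

3.2%


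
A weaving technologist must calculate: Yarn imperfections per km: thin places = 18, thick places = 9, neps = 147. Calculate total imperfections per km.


Formula: Total = thin places + thick places + neps
Total = 18 + 9 + 147
Total = 174 imperfections/km

174 imperfections/km


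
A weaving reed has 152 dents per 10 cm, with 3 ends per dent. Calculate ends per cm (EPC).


Formula: EPC = (dents per 10 cm * ends per dent) / 10
Step 1: Total ends per 10 cm = 152 * 3 = 456
Step 2: EPC = 456 / 10 = 45.6 ends/cm

45.6 ends/cm


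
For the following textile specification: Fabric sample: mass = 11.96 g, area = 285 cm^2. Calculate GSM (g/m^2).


Formula: GSM = mass_g / area_m2
Step 1: Convert area: 285 cm^2 = 285 / 10000 = 0.0285 m^2
Step 2: GSM = 11.96 g / 0.0285 m^2 = 419.6 g/m^2

419.6 g/m^2


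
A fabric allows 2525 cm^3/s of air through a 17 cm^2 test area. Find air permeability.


Formula: Air Permeability = Airflow / Test Area
AP = 2525 cm^3/s / 17 cm^2
AP = 148.5 cm^3/s/cm^2

148.5 cm^3/s/cm^2


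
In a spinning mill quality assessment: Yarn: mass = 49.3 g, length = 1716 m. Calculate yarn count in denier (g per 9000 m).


Formula: den = (mass_g / length_m) * 9000
Substituting: den = (49.3 / 1716) * 9000
Intermediate: 49.3 / 1716 = 0.0287296 g/m
den = 0.0287296 * 9000 = 258.6 denier

258.6 denier


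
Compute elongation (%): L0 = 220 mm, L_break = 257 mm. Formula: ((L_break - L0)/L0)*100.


Formula: Elongation (%) = ((L_break - L0) / L0) * 100
Step 1: Extension = 257 - 220 = 37 mm
Step 2: Elongation = (37 / 220) * 100
Step 3: Elongation = 0.168182 * 100 = 16.8182% ≈ 16.8%

16.8%


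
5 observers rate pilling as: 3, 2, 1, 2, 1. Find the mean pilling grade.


Formula: Mean = sum / count
Sum = 3 + 2 + 1 + 2 + 1 = 9
Mean = 9 / 5 = 1.8

1.8


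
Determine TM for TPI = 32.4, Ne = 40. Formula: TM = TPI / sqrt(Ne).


Formula: TM = TPI / sqrt(Ne)
Step 1: sqrt(Ne) = sqrt(40) = 6.3246
Step 2: TM = 32.4 / 6.3246 = 5.12

5.12 TM


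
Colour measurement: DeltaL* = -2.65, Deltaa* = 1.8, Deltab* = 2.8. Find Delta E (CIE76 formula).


Formula: Delta E = sqrt(dL*^2 + da*^2 + db*^2)
Step 1: dL*^2 = (-2.65)^2 = 7.0225
Step 2: da*^2 = 1.8^2 = 3.24
Step 3: db*^2 = 2.8^2 = 7.84
Step 4: Sum = 7.0225 + 3.24 + 7.84 = 18.1025
Step 5: Delta E = sqrt(18.1025) = 4.25

4.25 Delta E


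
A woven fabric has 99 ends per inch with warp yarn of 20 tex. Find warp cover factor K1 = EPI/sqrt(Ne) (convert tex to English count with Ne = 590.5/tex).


Formula: K1 = EPI / sqrt(Ne), with Ne = 590.5 / tex_warp
Step 1: Ne = 590.5 / 20 = 29.525
Step 2: sqrt(Ne) = sqrt(29.525) = 5.4337
Step 3: K1 = 99 / 5.4337 = 18.2

18.2


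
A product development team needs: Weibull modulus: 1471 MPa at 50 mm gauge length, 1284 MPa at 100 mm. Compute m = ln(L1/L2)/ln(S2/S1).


Formula: m = ln(L1/L2) / ln(S2/S1)
Step 1: ln(L1/L2) = ln(50/100) = -0.69315
Step 2: S2/S1 = 1284/1471 = 0.87288
Step 3: ln(S2/S1) = ln(0.87288) = -0.13596
Step 4: m = -0.69315 / -0.13596 = 5.10

5.10 (Weibull m)


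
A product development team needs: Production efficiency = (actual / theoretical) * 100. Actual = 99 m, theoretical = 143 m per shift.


Formula: Efficiency% = (Actual output / Theoretical output) * 100
Efficiency% = (99 / 143) * 100
Efficiency% = 0.692308 * 100 = 69.2308% ≈ 69.2%

69.2%


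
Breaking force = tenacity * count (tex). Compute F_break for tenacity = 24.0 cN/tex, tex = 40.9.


Formula: Breaking force = Tenacity * Linear density
F = 24.0 cN/tex * 40.9 tex
F = 981.60 cN

981.60 cN


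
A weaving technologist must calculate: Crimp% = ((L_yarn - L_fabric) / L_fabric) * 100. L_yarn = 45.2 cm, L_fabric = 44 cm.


Formula: Crimp% = ((L_yarn - L_fabric) / L_fabric) * 100
Step 1: Extension = 45.2 - 44 = 1.2 cm
Step 2: Crimp% = (1.2 / 44) * 100
Step 3: Crimp% = 0.027273 * 100 = 2.7273% ≈ 2.7%

2.7%


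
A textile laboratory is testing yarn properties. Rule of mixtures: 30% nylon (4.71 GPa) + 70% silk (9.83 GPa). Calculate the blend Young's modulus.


Formula: Blend property = (fraction_A * property_A) + (fraction_B * property_B)
Step 1: Contribution A = 30/100 * 4.71 GPa = 1.413 GPa
Step 2: Contribution B = 70/100 * 9.83 GPa = 6.881 GPa
Step 3: Blend Young's modulus = 1.413 + 6.881 = 8.294 GPa

8.294 GPa


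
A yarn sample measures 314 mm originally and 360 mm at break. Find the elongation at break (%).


Formula: Elongation (%) = ((L_break - L0) / L0) * 100
Step 1: Extension = 360 - 314 = 46 mm
Step 2: Elongation = (46 / 314) * 100
Step 3: Elongation = 0.146497 * 100 = 14.6497% ≈ 14.6%

14.6%


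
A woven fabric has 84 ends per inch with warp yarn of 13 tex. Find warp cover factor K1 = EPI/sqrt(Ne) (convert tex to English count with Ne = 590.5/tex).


Formula: K1 = EPI / sqrt(Ne), with Ne = 590.5 / tex_warp
Step 1: Ne = 590.5 / 13 = 45.423
Step 2: sqrt(Ne) = sqrt(45.423) = 6.7397
Step 3: K1 = 84 / 6.7397 = 12.5

12.5


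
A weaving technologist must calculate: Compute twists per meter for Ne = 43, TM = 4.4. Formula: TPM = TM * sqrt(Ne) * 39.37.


Formula: TPM = TM * sqrt(Ne) * 39.37
Step 1: sqrt(Ne) = sqrt(43) = 6.5574
Step 2: TM * sqrt(Ne) = 4.4 * 6.5574 = 28.8526
Step 3: TPM = 28.8526 * 39.37 = 1136 twists/m

1136 twists/m


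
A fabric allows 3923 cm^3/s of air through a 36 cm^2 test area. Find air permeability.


Formula: Air Permeability = Airflow / Test Area
AP = 3923 cm^3/s / 36 cm^2
AP = 109.0 cm^3/s/cm^2

109.0 cm^3/s/cm^2


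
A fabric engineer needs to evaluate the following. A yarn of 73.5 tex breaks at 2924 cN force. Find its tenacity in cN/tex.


Formula: Tenacity = Breaking force / Linear density
Tenacity = 2924 cN / 73.5 tex
Tenacity = 39.78 cN/tex

39.78 cN/tex


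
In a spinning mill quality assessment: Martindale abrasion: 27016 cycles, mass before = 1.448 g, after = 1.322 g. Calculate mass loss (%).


Formula: Mass loss% = ((m_before - m_after) / m_before) * 100
Step 1: Mass loss = 1.448 - 1.322 = 0.126 g
Step 2: Ratio = 0.126 / 1.448 = 0.0870166
Step 3: Mass loss% = 0.0870166 * 100 = 8.70166% ≈ 8.70%

8.70%


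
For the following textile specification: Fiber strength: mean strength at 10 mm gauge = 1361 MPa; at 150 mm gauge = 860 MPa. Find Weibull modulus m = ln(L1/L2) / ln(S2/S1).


Formula: m = ln(L1/L2) / ln(S2/S1)
Step 1: ln(L1/L2) = ln(10/150) = -2.70805
Step 2: S2/S1 = 860/1361 = 0.63189
Step 3: ln(S2/S1) = ln(0.63189) = -0.45904
Step 4: m = -2.70805 / -0.45904 = 5.90

5.90 (Weibull m)


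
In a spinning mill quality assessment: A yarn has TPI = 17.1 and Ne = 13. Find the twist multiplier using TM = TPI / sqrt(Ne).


Formula: TM = TPI / sqrt(Ne)
Step 1: sqrt(Ne) = sqrt(13) = 3.6056
Step 2: TM = 17.1 / 3.6056 = 4.74

4.74 TM


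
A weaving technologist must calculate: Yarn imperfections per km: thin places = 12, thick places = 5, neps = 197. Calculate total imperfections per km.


Formula: Total = thin places + thick places + neps
Total = 12 + 5 + 197
Total = 214 imperfections/km

214 imperfections/km


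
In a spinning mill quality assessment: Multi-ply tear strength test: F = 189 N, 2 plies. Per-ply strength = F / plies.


Formula: Per-ply strength = Total force / Number of plies
Per-ply = 189 N / 2
Per-ply = 94.5 N

94.5 N


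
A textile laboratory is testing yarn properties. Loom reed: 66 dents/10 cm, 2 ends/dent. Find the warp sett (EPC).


Formula: EPC = (dents per 10 cm * ends per dent) / 10
Step 1: Total ends per 10 cm = 66 * 2 = 132
Step 2: EPC = 132 / 10 = 13.2 ends/cm

13.2 ends/cm


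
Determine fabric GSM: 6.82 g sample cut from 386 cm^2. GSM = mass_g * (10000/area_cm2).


Formula: GSM = mass_g / area_m2
Step 1: Convert area: 386 cm^2 = 386 / 10000 = 0.0386 m^2
Step 2: GSM = 6.82 g / 0.0386 m^2 = 176.7 g/m^2

176.7 g/m^2


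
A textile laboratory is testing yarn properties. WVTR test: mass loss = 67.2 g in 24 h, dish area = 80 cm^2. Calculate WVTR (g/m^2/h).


Formula: WVTR = mass_loss / (area * time)
Step 1: Convert area: 80 cm^2 = 0.008 m^2
Step 2: WVTR = 67.2 g / (0.008 m^2 * 24 h)
Step 3: WVTR = 67.2 / 0.192 = 350.0 g/m^2/h

350.0 g/m^2/h


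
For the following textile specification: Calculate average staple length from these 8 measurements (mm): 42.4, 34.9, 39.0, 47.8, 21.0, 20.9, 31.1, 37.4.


Formula: Mean = sum of lengths / count
Sum = 42.4 + 34.9 + 39.0 + 47.8 + 21.0 + 20.9 + 31.1 + 37.4
Sum = 274.5 mm
Mean = 274.5 / 8 = 34.31 mm

34.31 mm


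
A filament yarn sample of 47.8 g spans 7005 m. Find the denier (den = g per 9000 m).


Formula: den = (mass_g / length_m) * 9000
Substituting: den = (47.8 / 7005) * 9000
Intermediate: 47.8 / 7005 = 0.0068237 g/m
den = 0.0068237 * 9000 = 61.4 denier

61.4 denier


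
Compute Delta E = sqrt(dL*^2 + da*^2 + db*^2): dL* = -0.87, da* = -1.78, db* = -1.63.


Formula: Delta E = sqrt(dL*^2 + da*^2 + db*^2)
Step 1: dL*^2 = (-0.87)^2 = 0.7569
Step 2: da*^2 = (-1.78)^2 = 3.1684
Step 3: db*^2 = (-1.63)^2 = 2.6569
Step 4: Sum = 0.7569 + 3.1684 + 2.6569 = 6.5822
Step 5: Delta E = sqrt(6.5822) = 2.57

2.57 Delta E


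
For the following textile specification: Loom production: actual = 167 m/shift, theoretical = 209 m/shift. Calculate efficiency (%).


Formula: Efficiency% = (Actual output / Theoretical output) * 100
Efficiency% = (167 / 209) * 100
Efficiency% = 0.799043 * 100 = 79.9043% ≈ 79.9%

79.9%


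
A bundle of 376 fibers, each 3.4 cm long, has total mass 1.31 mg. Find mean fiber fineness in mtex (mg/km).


Formula: fineness (mtex) = mass (mg) / total length (km) = (mass_mg / total_length_m) * 1000
Step 1: Convert fiber length: 3.4 cm = 0.034 m
Step 2: Total fiber length = 376 * 0.034 = 12.784 m
Step 3: Linear density = 1.31 mg / 12.784 m = 0.1025 mg/m
Step 4: fineness = 0.1025 * 1000 = 102.5 mtex

102.5 mtex


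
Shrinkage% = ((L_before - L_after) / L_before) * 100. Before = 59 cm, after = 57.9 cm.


Formula: Shrinkage% = ((L_before - L_after) / L_before) * 100
Step 1: Shrinkage = 59 - 57.9 = 1.1 cm
Step 2: Shrinkage% = (1.1 / 59) * 100
Step 3: Shrinkage% = 0.018644 * 100 = 1.8644% ≈ 1.9%

1.9%


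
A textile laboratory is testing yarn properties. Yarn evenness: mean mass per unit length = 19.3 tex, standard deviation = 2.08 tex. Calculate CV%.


Formula: CV% = (standard deviation / mean) * 100
Step 1: Ratio = 2.08 / 19.3 = 0.107772
Step 2: CV% = 0.107772 * 100 = 10.7772% ≈ 10.8%

10.8%


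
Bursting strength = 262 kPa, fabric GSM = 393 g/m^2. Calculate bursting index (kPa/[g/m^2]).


Formula: Bursting Index = Bursting Strength / Fabric GSM
BI = 262 kPa / 393 g/m^2
BI = 0.667 kPa/(g/m^2)

0.667 kPa/(g/m^2)


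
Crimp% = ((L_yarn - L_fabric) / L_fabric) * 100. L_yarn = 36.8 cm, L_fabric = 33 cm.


Formula: Crimp% = ((L_yarn - L_fabric) / L_fabric) * 100
Step 1: Extension = 36.8 - 33 = 3.8 cm
Step 2: Crimp% = (3.8 / 33) * 100
Step 3: Crimp% = 0.115152 * 100 = 11.5152% ≈ 11.5%

11.5%


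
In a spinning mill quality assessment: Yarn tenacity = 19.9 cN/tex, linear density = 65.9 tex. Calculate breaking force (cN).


Formula: Breaking force = Tenacity * Linear density
F = 19.9 cN/tex * 65.9 tex
F = 1311.41 cN

1311.41 cN


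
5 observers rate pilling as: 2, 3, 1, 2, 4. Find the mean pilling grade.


Formula: Mean = sum / count
Sum = 2 + 3 + 1 + 2 + 4 = 12
Mean = 12 / 5 = 2.4

2.4


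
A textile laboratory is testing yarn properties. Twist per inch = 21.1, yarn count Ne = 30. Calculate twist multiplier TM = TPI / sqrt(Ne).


Formula: TM = TPI / sqrt(Ne)
Step 1: sqrt(Ne) = sqrt(30) = 5.4772
Step 2: TM = 21.1 / 5.4772 = 3.85

3.85 TM


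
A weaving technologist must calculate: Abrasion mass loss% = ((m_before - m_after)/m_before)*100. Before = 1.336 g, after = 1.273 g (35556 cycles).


Formula: Mass loss% = ((m_before - m_after) / m_before) * 100
Step 1: Mass loss = 1.336 - 1.273 = 0.063 g
Step 2: Ratio = 0.063 / 1.336 = 0.0471557
Step 3: Mass loss% = 0.0471557 * 100 = 4.71557% ≈ 4.72%

4.72%


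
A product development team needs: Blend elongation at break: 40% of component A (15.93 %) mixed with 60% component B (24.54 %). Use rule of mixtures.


Formula: Blend property = (fraction_A * property_A) + (fraction_B * property_B)
Step 1: Contribution A = 40/100 * 15.93 % = 6.372 %
Step 2: Contribution B = 60/100 * 24.54 % = 14.724 %
Step 3: Blend elongation at break = 6.372 + 14.724 = 21.096 %

21.096 %


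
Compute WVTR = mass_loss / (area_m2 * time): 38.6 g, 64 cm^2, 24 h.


Formula: WVTR = mass_loss / (area * time)
Step 1: Convert area: 64 cm^2 = 0.0064 m^2
Step 2: WVTR = 38.6 g / (0.0064 m^2 * 24 h)
Step 3: WVTR = 38.6 / 0.1536 = 251.3 g/m^2/h

251.3 g/m^2/h


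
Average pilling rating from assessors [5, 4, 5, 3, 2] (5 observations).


Formula: Mean = sum / count
Sum = 5 + 4 + 5 + 3 + 2 = 19
Mean = 19 / 5 = 3.8

3.8


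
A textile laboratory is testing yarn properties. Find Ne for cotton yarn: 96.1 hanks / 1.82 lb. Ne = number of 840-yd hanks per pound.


Formula: Ne = hanks / mass_lb
Substituting: Ne = 96.1 / 1.82
Ne = 52.8

52.8 Ne


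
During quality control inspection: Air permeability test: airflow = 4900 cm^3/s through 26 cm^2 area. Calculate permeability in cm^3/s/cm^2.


Formula: Air Permeability = Airflow / Test Area
AP = 4900 cm^3/s / 26 cm^2
AP = 188.5 cm^3/s/cm^2

188.5 cm^3/s/cm^2


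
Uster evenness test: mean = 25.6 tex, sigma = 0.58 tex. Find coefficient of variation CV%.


Formula: CV% = (standard deviation / mean) * 100
Step 1: Ratio = 0.58 / 25.6 = 0.022656
Step 2: CV% = 0.022656 * 100 = 2.2656% ≈ 2.3%

2.3%


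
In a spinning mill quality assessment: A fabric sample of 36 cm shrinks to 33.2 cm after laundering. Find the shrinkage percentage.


Formula: Shrinkage% = ((L_before - L_after) / L_before) * 100
Step 1: Shrinkage = 36 - 33.2 = 2.8 cm
Step 2: Shrinkage% = (2.8 / 36) * 100
Step 3: Shrinkage% = 0.077778 * 100 = 7.7778% ≈ 7.8%

7.8%


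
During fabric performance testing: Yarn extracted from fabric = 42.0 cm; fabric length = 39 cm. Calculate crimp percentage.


Formula: Crimp% = ((L_yarn - L_fabric) / L_fabric) * 100
Step 1: Extension = 42.0 - 39 = 3.0 cm
Step 2: Crimp% = (3.0 / 39) * 100
Step 3: Crimp% = 0.076923 * 100 = 7.6923% ≈ 7.7%

7.7%


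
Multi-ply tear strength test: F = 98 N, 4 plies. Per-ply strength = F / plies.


Formula: Per-ply strength = Total force / Number of plies
Per-ply = 98 N / 4
Per-ply = 24.5 N

24.5 N


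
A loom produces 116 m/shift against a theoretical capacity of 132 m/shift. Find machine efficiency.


Formula: Efficiency% = (Actual output / Theoretical output) * 100
Efficiency% = (116 / 132) * 100
Efficiency% = 0.878788 * 100 = 87.8788% ≈ 87.9%

87.9%


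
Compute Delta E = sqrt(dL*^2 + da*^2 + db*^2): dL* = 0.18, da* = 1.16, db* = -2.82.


Formula: Delta E = sqrt(dL*^2 + da*^2 + db*^2)
Step 1: dL*^2 = 0.18^2 = 0.0324
Step 2: da*^2 = 1.16^2 = 1.3456
Step 3: db*^2 = (-2.82)^2 = 7.9524
Step 4: Sum = 0.0324 + 1.3456 + 7.9524 = 9.3304
Step 5: Delta E = sqrt(9.3304) = 3.05

3.05 Delta E


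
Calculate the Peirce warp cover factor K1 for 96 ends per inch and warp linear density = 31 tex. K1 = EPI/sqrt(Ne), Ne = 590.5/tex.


Formula: K1 = EPI / sqrt(Ne), with Ne = 590.5 / tex_warp
Step 1: Ne = 590.5 / 31 = 19.048
Step 2: sqrt(Ne) = sqrt(19.048) = 4.3644
Step 3: K1 = 96 / 4.3644 = 22.0

22.0


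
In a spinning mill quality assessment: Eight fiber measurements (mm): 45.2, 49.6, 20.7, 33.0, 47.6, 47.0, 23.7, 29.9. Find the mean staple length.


Formula: Mean = sum of lengths / count
Sum = 45.2 + 49.6 + 20.7 + 33.0 + 47.6 + 47.0 + 23.7 + 29.9
Sum = 296.7 mm
Mean = 296.7 / 8 = 37.09 mm

37.09 mm


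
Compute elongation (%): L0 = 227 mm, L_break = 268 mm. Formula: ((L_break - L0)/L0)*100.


Formula: Elongation (%) = ((L_break - L0) / L0) * 100
Step 1: Extension = 268 - 227 = 41 mm
Step 2: Elongation = (41 / 227) * 100
Step 3: Elongation = 0.180617 * 100 = 18.0617% ≈ 18.1%

18.1%


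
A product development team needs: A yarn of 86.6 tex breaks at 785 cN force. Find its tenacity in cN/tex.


Formula: Tenacity = Breaking force / Linear density
Tenacity = 785 cN / 86.6 tex
Tenacity = 9.06 cN/tex

9.06 cN/tex


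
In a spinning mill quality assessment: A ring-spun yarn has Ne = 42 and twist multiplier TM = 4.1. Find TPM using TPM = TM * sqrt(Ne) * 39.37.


Formula: TPM = TM * sqrt(Ne) * 39.37
Step 1: sqrt(Ne) = sqrt(42) = 6.4807
Step 2: TM * sqrt(Ne) = 4.1 * 6.4807 = 26.5709
Step 3: TPM = 26.5709 * 39.37 = 1046 twists/m

1046 twists/m


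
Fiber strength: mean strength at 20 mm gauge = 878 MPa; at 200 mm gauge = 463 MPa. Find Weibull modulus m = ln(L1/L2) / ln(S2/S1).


Formula: m = ln(L1/L2) / ln(S2/S1)
Step 1: ln(L1/L2) = ln(20/200) = -2.30259
Step 2: S2/S1 = 463/878 = 0.52733
Step 3: ln(S2/S1) = ln(0.52733) = -0.63993
Step 4: m = -2.30259 / -0.63993 = 3.60

3.60 (Weibull m)


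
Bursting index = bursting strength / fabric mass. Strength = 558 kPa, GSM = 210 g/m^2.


Formula: Bursting Index = Bursting Strength / Fabric GSM
BI = 558 kPa / 210 g/m^2
BI = 2.657 kPa/(g/m^2)

2.657 kPa/(g/m^2)


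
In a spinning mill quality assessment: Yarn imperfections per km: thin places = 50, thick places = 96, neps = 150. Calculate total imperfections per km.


Formula: Total = thin places + thick places + neps
Total = 50 + 96 + 150
Total = 296 imperfections/km

296 imperfections/km


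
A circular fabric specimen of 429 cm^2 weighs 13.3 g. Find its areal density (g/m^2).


Formula: GSM = mass_g / area_m2
Step 1: Convert area: 429 cm^2 = 429 / 10000 = 0.0429 m^2
Step 2: GSM = 13.3 g / 0.0429 m^2 = 310.0 g/m^2

310.0 g/m^2


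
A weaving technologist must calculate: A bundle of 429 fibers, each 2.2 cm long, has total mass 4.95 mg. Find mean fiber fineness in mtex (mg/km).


Formula: fineness (mtex) = mass (mg) / total length (km) = (mass_mg / total_length_m) * 1000
Step 1: Convert fiber length: 2.2 cm = 0.022 m
Step 2: Total fiber length = 429 * 0.022 = 9.438 m
Step 3: Linear density = 4.95 mg / 9.438 m = 0.5245 mg/m
Step 4: fineness = 0.5245 * 1000 = 524.5 mtex

524.5 mtex


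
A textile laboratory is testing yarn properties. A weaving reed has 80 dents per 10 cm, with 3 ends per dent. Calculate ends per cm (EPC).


Formula: EPC = (dents per 10 cm * ends per dent) / 10
Step 1: Total ends per 10 cm = 80 * 3 = 240
Step 2: EPC = 240 / 10 = 24.0 ends/cm

24.0 ends/cm


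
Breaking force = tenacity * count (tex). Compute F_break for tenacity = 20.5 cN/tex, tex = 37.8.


Formula: Breaking force = Tenacity * Linear density
F = 20.5 cN/tex * 37.8 tex
F = 774.90 cN

774.90 cN


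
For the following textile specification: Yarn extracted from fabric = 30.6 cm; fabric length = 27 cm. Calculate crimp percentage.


Formula: Crimp% = ((L_yarn - L_fabric) / L_fabric) * 100
Step 1: Extension = 30.6 - 27 = 3.6 cm
Step 2: Crimp% = (3.6 / 27) * 100
Step 3: Crimp% = 0.133333 * 100 = 13.3333% ≈ 13.3%

13.3%


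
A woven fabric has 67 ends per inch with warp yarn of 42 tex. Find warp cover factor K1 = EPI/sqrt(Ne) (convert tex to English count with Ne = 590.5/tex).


Formula: K1 = EPI / sqrt(Ne), with Ne = 590.5 / tex_warp
Step 1: Ne = 590.5 / 42 = 14.06
Step 2: sqrt(Ne) = sqrt(14.06) = 3.7497
Step 3: K1 = 67 / 3.7497 = 17.9

17.9


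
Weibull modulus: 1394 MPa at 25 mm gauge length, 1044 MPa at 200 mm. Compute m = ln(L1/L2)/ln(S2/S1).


Formula: m = ln(L1/L2) / ln(S2/S1)
Step 1: ln(L1/L2) = ln(25/200) = -2.07944
Step 2: S2/S1 = 1044/1394 = 0.74892
Step 3: ln(S2/S1) = ln(0.74892) = -0.28912
Step 4: m = -2.07944 / -0.28912 = 7.19

7.19 (Weibull m)


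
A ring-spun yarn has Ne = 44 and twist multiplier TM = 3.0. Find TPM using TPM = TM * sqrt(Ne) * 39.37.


Formula: TPM = TM * sqrt(Ne) * 39.37
Step 1: sqrt(Ne) = sqrt(44) = 6.6332
Step 2: TM * sqrt(Ne) = 3.0 * 6.6332 = 19.8996
Step 3: TPM = 19.8996 * 39.37 = 783 twists/m

783 twists/m


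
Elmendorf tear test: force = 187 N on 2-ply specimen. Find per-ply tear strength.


Formula: Per-ply strength = Total force / Number of plies
Per-ply = 187 N / 2
Per-ply = 93.5 N

93.5 N


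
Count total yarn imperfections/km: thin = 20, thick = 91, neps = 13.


Formula: Total = thin places + thick places + neps
Total = 20 + 91 + 13
Total = 124 imperfections/km

124 imperfections/km


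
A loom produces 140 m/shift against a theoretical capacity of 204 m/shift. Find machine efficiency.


Formula: Efficiency% = (Actual output / Theoretical output) * 100
Efficiency% = (140 / 204) * 100
Efficiency% = 0.686275 * 100 = 68.6275% ≈ 68.6%

68.6%


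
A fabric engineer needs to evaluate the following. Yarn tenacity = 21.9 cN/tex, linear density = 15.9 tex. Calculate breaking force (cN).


Formula: Breaking force = Tenacity * Linear density
F = 21.9 cN/tex * 15.9 tex
F = 348.21 cN

348.21 cN


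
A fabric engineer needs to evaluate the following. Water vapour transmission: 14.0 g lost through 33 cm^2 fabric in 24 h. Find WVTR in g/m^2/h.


Formula: WVTR = mass_loss / (area * time)
Step 1: Convert area: 33 cm^2 = 0.0033 m^2
Step 2: WVTR = 14.0 g / (0.0033 m^2 * 24 h)
Step 3: WVTR = 14.0 / 0.0792 = 176.8 g/m^2/h

176.8 g/m^2/h


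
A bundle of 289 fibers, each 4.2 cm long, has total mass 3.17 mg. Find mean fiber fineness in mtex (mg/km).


Formula: fineness (mtex) = mass (mg) / total length (km) = (mass_mg / total_length_m) * 1000
Step 1: Convert fiber length: 4.2 cm = 0.042 m
Step 2: Total fiber length = 289 * 0.042 = 12.138 m
Step 3: Linear density = 3.17 mg / 12.138 m = 0.2612 mg/m
Step 4: fineness = 0.2612 * 1000 = 261.2 mtex

261.2 mtex


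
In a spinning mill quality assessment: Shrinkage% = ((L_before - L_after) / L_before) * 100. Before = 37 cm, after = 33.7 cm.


Formula: Shrinkage% = ((L_before - L_after) / L_before) * 100
Step 1: Shrinkage = 37 - 33.7 = 3.3 cm
Step 2: Shrinkage% = (3.3 / 37) * 100
Step 3: Shrinkage% = 0.089189 * 100 = 8.9189% ≈ 8.9%

8.9%


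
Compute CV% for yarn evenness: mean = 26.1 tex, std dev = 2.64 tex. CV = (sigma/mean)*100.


Formula: CV% = (standard deviation / mean) * 100
Step 1: Ratio = 2.64 / 26.1 = 0.101149
Step 2: CV% = 0.101149 * 100 = 10.1149% ≈ 10.1%

10.1%


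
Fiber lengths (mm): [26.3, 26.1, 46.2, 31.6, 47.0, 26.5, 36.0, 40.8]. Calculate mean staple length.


Formula: Mean = sum of lengths / count
Sum = 26.3 + 26.1 + 46.2 + 31.6 + 47.0 + 26.5 + 36.0 + 40.8
Sum = 280.5 mm
Mean = 280.5 / 8 = 35.06 mm

35.06 mm


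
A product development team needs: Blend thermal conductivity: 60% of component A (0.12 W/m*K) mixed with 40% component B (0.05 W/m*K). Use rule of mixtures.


Formula: Blend property = (fraction_A * property_A) + (fraction_B * property_B)
Step 1: Contribution A = 60/100 * 0.12 W/m*K = 0.072 W/m*K
Step 2: Contribution B = 40/100 * 0.05 W/m*K = 0.02 W/m*K
Step 3: Blend thermal conductivity = 0.072 + 0.02 = 0.092 W/m*K

0.092 W/m*K


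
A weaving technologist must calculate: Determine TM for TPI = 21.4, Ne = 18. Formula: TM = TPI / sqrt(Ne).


Formula: TM = TPI / sqrt(Ne)
Step 1: sqrt(Ne) = sqrt(18) = 4.2426
Step 2: TM = 21.4 / 4.2426 = 5.04

5.04 TM


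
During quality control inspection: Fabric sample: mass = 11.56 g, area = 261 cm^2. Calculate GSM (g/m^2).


Formula: GSM = mass_g / area_m2
Step 1: Convert area: 261 cm^2 = 261 / 10000 = 0.0261 m^2
Step 2: GSM = 11.56 g / 0.0261 m^2 = 442.9 g/m^2

442.9 g/m^2


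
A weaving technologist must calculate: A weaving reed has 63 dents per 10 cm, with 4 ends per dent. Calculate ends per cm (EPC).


Formula: EPC = (dents per 10 cm * ends per dent) / 10
Step 1: Total ends per 10 cm = 63 * 4 = 252
Step 2: EPC = 252 / 10 = 25.2 ends/cm

25.2 ends/cm


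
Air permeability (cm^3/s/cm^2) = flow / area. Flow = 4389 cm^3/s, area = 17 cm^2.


Formula: Air Permeability = Airflow / Test Area
AP = 4389 cm^3/s / 17 cm^2
AP = 258.2 cm^3/s/cm^2

258.2 cm^3/s/cm^2


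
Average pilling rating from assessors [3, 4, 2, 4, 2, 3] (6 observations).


Formula: Mean = sum / count
Sum = 3 + 4 + 2 + 4 + 2 + 3 = 18
Mean = 18 / 6 = 3.0

3.0


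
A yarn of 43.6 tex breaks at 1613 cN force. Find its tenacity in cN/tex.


Formula: Tenacity = Breaking force / Linear density
Tenacity = 1613 cN / 43.6 tex
Tenacity = 37.00 cN/tex

37.00 cN/tex


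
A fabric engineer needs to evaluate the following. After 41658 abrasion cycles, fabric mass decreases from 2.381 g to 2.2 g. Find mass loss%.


Formula: Mass loss% = ((m_before - m_after) / m_before) * 100
Step 1: Mass loss = 2.381 - 2.2 = 0.181 g
Step 2: Ratio = 0.181 / 2.381 = 0.0760185
Step 3: Mass loss% = 0.0760185 * 100 = 7.60185% ≈ 7.60%

7.60%


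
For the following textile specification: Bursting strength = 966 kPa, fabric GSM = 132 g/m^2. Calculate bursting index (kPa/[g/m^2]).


Formula: Bursting Index = Bursting Strength / Fabric GSM
BI = 966 kPa / 132 g/m^2
BI = 7.318 kPa/(g/m^2)

7.318 kPa/(g/m^2)


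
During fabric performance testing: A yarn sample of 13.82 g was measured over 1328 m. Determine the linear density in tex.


Formula: Tex = (mass_g / length_m) * 1000
Substituting: Tex = (13.82 / 1328) * 1000
Intermediate: 13.82 / 1328 = 0.01040663 g/m
Tex = 0.01040663 * 1000 = 10.41 tex

10.41 tex


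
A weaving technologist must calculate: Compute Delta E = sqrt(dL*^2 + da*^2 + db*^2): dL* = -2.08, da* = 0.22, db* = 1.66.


Formula: Delta E = sqrt(dL*^2 + da*^2 + db*^2)
Step 1: dL*^2 = (-2.08)^2 = 4.3264
Step 2: da*^2 = 0.22^2 = 0.0484
Step 3: db*^2 = 1.66^2 = 2.7556
Step 4: Sum = 4.3264 + 0.0484 + 2.7556 = 7.1304
Step 5: Delta E = sqrt(7.1304) = 2.67

2.67 Delta E


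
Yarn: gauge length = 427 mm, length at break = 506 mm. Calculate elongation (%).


Formula: Elongation (%) = ((L_break - L0) / L0) * 100
Step 1: Extension = 506 - 427 = 79 mm
Step 2: Elongation = (79 / 427) * 100
Step 3: Elongation = 0.185012 * 100 = 18.5012% ≈ 18.5%

18.5%


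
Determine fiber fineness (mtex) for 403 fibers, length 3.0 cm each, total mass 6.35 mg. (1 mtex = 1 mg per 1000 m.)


Formula: fineness (mtex) = mass (mg) / total length (km) = (mass_mg / total_length_m) * 1000
Step 1: Convert fiber length: 3.0 cm = 0.03 m
Step 2: Total fiber length = 403 * 0.03 = 12.09 m
Step 3: Linear density = 6.35 mg / 12.09 m = 0.5252 mg/m
Step 4: fineness = 0.5252 * 1000 = 525.2 mtex

525.2 mtex


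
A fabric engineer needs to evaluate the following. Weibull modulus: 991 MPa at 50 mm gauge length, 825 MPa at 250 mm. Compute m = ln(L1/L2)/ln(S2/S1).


Formula: m = ln(L1/L2) / ln(S2/S1)
Step 1: ln(L1/L2) = ln(50/250) = -1.60944
Step 2: S2/S1 = 825/991 = 0.83249
Step 3: ln(S2/S1) = ln(0.83249) = -0.18333
Step 4: m = -1.60944 / -0.18333 = 8.78

8.78 (Weibull m)


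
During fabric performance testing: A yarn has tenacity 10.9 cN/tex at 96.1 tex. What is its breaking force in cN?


Formula: Breaking force = Tenacity * Linear density
F = 10.9 cN/tex * 96.1 tex
F = 1047.49 cN

1047.49 cN


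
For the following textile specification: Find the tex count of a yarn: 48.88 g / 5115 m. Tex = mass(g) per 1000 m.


Formula: Tex = (mass_g / length_m) * 1000
Substituting: Tex = (48.88 / 5115) * 1000
Intermediate: 48.88 / 5115 = 0.00955621 g/m
Tex = 0.00955621 * 1000 = 9.56 tex

9.56 tex


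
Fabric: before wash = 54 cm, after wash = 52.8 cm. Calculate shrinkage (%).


Formula: Shrinkage% = ((L_before - L_after) / L_before) * 100
Step 1: Shrinkage = 54 - 52.8 = 1.2 cm
Step 2: Shrinkage% = (1.2 / 54) * 100
Step 3: Shrinkage% = 0.022222 * 100 = 2.2222% ≈ 2.2%

2.2%


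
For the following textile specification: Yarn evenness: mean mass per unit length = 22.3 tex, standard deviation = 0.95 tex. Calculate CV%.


Formula: CV% = (standard deviation / mean) * 100
Step 1: Ratio = 0.95 / 22.3 = 0.042601
Step 2: CV% = 0.042601 * 100 = 4.2601% ≈ 4.3%

4.3%


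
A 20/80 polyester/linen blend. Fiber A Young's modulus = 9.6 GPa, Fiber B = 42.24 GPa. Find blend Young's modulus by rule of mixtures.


Formula: Blend property = (fraction_A * property_A) + (fraction_B * property_B)
Step 1: Contribution A = 20/100 * 9.6 GPa = 1.92 GPa
Step 2: Contribution B = 80/100 * 42.24 GPa = 33.792 GPa
Step 3: Blend Young's modulus = 1.92 + 33.792 = 35.712 GPa

35.712 GPa


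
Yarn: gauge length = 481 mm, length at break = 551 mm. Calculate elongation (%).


Formula: Elongation (%) = ((L_break - L0) / L0) * 100
Step 1: Extension = 551 - 481 = 70 mm
Step 2: Elongation = (70 / 481) * 100
Step 3: Elongation = 0.14553 * 100 = 14.553% ≈ 14.6%

14.6%


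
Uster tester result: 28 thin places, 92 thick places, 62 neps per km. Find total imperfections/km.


Formula: Total = thin places + thick places + neps
Total = 28 + 92 + 62
Total = 182 imperfections/km

182 imperfections/km


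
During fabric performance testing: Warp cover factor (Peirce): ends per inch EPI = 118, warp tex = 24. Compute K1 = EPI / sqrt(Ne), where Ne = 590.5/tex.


Formula: K1 = EPI / sqrt(Ne), with Ne = 590.5 / tex_warp
Step 1: Ne = 590.5 / 24 = 24.604
Step 2: sqrt(Ne) = sqrt(24.604) = 4.9602
Step 3: K1 = 118 / 4.9602 = 23.8

23.8


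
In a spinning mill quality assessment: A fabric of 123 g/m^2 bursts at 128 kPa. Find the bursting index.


Formula: Bursting Index = Bursting Strength / Fabric GSM
BI = 128 kPa / 123 g/m^2
BI = 1.041 kPa/(g/m^2)

1.041 kPa/(g/m^2)


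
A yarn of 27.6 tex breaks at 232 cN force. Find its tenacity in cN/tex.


Formula: Tenacity = Breaking force / Linear density
Tenacity = 232 cN / 27.6 tex
Tenacity = 8.41 cN/tex

8.41 cN/tex


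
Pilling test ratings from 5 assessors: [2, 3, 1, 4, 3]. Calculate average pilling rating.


Formula: Mean = sum / count
Sum = 2 + 3 + 1 + 4 + 3 = 13
Mean = 13 / 5 = 2.6

2.6


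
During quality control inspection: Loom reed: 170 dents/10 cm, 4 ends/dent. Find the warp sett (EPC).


Formula: EPC = (dents per 10 cm * ends per dent) / 10
Step 1: Total ends per 10 cm = 170 * 4 = 680
Step 2: EPC = 680 / 10 = 68.0 ends/cm

68.0 ends/cm


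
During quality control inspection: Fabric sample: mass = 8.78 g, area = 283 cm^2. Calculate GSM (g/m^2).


Formula: GSM = mass_g / area_m2
Step 1: Convert area: 283 cm^2 = 283 / 10000 = 0.0283 m^2
Step 2: GSM = 8.78 g / 0.0283 m^2 = 310.2 g/m^2

310.2 g/m^2


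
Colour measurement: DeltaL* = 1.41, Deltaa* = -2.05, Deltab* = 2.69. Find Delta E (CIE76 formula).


Formula: Delta E = sqrt(dL*^2 + da*^2 + db*^2)
Step 1: dL*^2 = 1.41^2 = 1.9881
Step 2: da*^2 = (-2.05)^2 = 4.2025
Step 3: db*^2 = 2.69^2 = 7.2361
Step 4: Sum = 1.9881 + 4.2025 + 7.2361 = 13.4267
Step 5: Delta E = sqrt(13.4267) = 3.66

3.66 Delta E


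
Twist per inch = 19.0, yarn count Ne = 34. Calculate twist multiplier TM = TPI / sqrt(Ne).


Formula: TM = TPI / sqrt(Ne)
Step 1: sqrt(Ne) = sqrt(34) = 5.831
Step 2: TM = 19.0 / 5.831 = 3.26

3.26 TM


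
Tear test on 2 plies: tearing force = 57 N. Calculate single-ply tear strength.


Formula: Per-ply strength = Total force / Number of plies
Per-ply = 57 N / 2
Per-ply = 28.5 N

28.5 N


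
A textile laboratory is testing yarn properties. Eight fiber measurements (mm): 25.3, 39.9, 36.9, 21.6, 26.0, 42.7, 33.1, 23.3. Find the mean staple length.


Formula: Mean = sum of lengths / count
Sum = 25.3 + 39.9 + 36.9 + 21.6 + 26.0 + 42.7 + 33.1 + 23.3
Sum = 248.8 mm
Mean = 248.8 / 8 = 31.10 mm

31.10 mm


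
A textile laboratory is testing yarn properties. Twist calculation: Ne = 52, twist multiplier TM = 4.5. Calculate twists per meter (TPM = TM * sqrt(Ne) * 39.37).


Formula: TPM = TM * sqrt(Ne) * 39.37
Step 1: sqrt(Ne) = sqrt(52) = 7.2111
Step 2: TM * sqrt(Ne) = 4.5 * 7.2111 = 32.45
Step 3: TPM = 32.45 * 39.37 = 1278 twists/m

1278 twists/m


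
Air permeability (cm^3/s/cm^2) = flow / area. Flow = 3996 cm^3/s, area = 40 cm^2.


Formula: Air Permeability = Airflow / Test Area
AP = 3996 cm^3/s / 40 cm^2
AP = 99.9 cm^3/s/cm^2

99.9 cm^3/s/cm^2


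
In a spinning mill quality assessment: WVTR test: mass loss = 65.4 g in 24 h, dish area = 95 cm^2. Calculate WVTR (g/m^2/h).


Formula: WVTR = mass_loss / (area * time)
Step 1: Convert area: 95 cm^2 = 0.0095 m^2
Step 2: WVTR = 65.4 g / (0.0095 m^2 * 24 h)
Step 3: WVTR = 65.4 / 0.228 = 286.8 g/m^2/h

286.8 g/m^2/h


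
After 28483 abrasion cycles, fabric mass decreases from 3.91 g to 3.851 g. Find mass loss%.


Formula: Mass loss% = ((m_before - m_after) / m_before) * 100
Step 1: Mass loss = 3.91 - 3.851 = 0.059 g
Step 2: Ratio = 0.059 / 3.91 = 0.0150895
Step 3: Mass loss% = 0.0150895 * 100 = 1.50895% ≈ 1.51%

1.51%


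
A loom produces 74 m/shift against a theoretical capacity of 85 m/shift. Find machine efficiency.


Formula: Efficiency% = (Actual output / Theoretical output) * 100
Efficiency% = (74 / 85) * 100
Efficiency% = 0.870588 * 100 = 87.0588% ≈ 87.1%

87.1%


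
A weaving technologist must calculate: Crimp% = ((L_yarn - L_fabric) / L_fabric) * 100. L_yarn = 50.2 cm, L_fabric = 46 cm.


Formula: Crimp% = ((L_yarn - L_fabric) / L_fabric) * 100
Step 1: Extension = 50.2 - 46 = 4.2 cm
Step 2: Crimp% = (4.2 / 46) * 100
Step 3: Crimp% = 0.091304 * 100 = 9.1304% ≈ 9.1%

9.1%


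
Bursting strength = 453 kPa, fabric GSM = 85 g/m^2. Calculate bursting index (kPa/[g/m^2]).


Formula: Bursting Index = Bursting Strength / Fabric GSM
BI = 453 kPa / 85 g/m^2
BI = 5.329 kPa/(g/m^2)

5.329 kPa/(g/m^2)


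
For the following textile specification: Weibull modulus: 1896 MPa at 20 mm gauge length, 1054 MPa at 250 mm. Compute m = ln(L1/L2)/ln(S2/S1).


Formula: m = ln(L1/L2) / ln(S2/S1)
Step 1: ln(L1/L2) = ln(20/250) = -2.52573
Step 2: S2/S1 = 1054/1896 = 0.55591
Step 3: ln(S2/S1) = ln(0.55591) = -0.58715
Step 4: m = -2.52573 / -0.58715 = 4.30

4.30 (Weibull m)


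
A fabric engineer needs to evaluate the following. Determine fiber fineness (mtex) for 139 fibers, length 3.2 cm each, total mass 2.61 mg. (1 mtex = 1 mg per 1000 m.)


Formula: fineness (mtex) = mass (mg) / total length (km) = (mass_mg / total_length_m) * 1000
Step 1: Convert fiber length: 3.2 cm = 0.032 m
Step 2: Total fiber length = 139 * 0.032 = 4.448 m
Step 3: Linear density = 2.61 mg / 4.448 m = 0.5868 mg/m
Step 4: fineness = 0.5868 * 1000 = 586.8 mtex

586.8 mtex
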